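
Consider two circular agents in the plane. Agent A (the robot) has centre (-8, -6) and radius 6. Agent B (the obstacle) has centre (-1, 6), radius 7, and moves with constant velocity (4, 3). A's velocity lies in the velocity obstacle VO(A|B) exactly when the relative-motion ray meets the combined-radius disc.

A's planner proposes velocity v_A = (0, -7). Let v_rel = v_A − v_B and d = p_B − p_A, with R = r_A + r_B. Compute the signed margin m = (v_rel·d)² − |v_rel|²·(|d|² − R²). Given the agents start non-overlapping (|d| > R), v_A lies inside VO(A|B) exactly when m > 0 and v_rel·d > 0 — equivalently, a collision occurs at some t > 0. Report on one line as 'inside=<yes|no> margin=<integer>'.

d = (7, 12),  |d|² = 193;  R = 6+7 = 13,  c = 193−13² = 24
v_rel = (-4, -10),  |v_rel|² = 116;  v_rel·d = (-4)·(7) + (-10)·(12) = -148
116·t² + 296·t + 24 = 0  ⇒  m = (-148)² − 116·24 = 19120
m = 19120 > 0,  v_rel·d = -148 < 0  ⇒  outside

inside=no margin=19120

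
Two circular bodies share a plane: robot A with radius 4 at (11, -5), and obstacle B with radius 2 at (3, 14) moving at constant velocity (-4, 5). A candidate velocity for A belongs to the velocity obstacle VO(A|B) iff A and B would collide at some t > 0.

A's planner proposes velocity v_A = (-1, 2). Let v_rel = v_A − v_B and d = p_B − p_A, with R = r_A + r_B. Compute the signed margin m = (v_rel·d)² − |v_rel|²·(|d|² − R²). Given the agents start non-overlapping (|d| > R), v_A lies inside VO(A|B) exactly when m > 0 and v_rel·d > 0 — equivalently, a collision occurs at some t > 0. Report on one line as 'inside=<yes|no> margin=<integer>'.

d = (-8, 19),  |d|² = 425;  R = 4+2 = 6,  c = 425−6² = 389
v_rel = (3, -3),  |v_rel|² = 18;  v_rel·d = (3)·(-8) + (-3)·(19) = -81
18·t² + 162·t + 389 = 0  ⇒  m = (-81)² − 18·389 = -441
m = -441 < 0,  v_rel·d = -81 < 0  ⇒  outside

inside=no margin=-441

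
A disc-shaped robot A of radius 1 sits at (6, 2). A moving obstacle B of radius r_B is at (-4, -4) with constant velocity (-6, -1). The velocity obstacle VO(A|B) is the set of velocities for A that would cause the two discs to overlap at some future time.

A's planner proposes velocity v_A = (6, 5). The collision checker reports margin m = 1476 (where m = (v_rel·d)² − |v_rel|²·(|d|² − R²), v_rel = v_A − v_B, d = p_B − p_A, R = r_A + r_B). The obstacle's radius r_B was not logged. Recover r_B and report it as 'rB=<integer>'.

m = 1476
d = (-10, -6);  v_rel = (12, 6),  |v_rel|² = 180
v_rel×d = (12)·(-6) − (6)·(-10) = -12
since m = R²·180 − (-12)²:  R² = (144 + 1476) / 180 = 9
R = √9 = 3  ⇒  r_B = 3 − 1 = 2

rB=2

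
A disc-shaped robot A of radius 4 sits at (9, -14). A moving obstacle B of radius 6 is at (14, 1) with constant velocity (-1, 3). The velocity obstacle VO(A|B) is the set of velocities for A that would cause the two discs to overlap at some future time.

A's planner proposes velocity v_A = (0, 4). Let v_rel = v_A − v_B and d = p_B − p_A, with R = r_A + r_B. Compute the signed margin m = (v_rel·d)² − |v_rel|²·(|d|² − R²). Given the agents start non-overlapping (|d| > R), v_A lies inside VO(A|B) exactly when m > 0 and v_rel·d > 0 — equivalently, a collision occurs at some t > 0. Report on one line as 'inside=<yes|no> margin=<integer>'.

d = (5, 15),  |d|² = 250;  R = 4+6 = 10,  c = 250−10² = 150
v_rel = (1, 1),  |v_rel|² = 2;  v_rel·d = (1)·(5) + (1)·(15) = 20
2·t² − 40·t + 150 = 0  ⇒  m = 20² − 2·150 = 100
m = 100 > 0,  v_rel·d = 20 > 0  ⇒  inside

inside=yes margin=100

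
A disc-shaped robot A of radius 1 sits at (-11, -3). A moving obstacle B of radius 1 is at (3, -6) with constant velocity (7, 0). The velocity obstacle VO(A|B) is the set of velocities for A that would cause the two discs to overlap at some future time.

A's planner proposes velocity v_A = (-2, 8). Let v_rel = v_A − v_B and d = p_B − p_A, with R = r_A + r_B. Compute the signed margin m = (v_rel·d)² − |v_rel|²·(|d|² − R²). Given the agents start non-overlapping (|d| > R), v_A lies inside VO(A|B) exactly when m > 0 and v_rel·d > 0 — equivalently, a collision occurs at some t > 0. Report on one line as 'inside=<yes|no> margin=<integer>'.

d = (14, -3),  |d|² = 205;  R = 1+1 = 2,  c = 205−2² = 201
v_rel = (-9, 8),  |v_rel|² = 145;  v_rel·d = (-9)·(14) + (8)·(-3) = -150
145·t² + 300·t + 201 = 0  ⇒  m = (-150)² − 145·201 = -6645
m = -6645 < 0,  v_rel·d = -150 < 0  ⇒  outside

inside=no margin=-6645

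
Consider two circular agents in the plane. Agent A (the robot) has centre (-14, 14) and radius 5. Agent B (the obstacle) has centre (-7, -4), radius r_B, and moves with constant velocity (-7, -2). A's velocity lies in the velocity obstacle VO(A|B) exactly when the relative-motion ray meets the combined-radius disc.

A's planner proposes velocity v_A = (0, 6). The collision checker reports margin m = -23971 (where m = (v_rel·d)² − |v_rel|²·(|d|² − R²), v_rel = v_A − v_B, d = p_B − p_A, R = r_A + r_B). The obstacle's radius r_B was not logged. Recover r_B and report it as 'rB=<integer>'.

m = -23971
d = (7, -18);  v_rel = (7, 8),  |v_rel|² = 113
v_rel×d = (7)·(-18) − (8)·(7) = -182
since m = R²·113 − (-182)²:  R² = (33124 + -23971) / 113 = 81
R = √81 = 9  ⇒  r_B = 9 − 5 = 4

rB=4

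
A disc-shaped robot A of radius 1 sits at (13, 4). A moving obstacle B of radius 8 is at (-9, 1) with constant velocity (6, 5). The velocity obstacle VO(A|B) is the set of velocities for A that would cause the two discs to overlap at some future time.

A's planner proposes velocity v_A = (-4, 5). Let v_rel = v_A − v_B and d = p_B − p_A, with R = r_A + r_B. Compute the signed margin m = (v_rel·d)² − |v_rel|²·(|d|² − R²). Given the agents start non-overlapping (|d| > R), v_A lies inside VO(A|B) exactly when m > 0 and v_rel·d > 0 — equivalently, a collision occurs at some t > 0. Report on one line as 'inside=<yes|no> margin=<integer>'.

d = (-22, -3),  |d|² = 493;  R = 1+8 = 9,  c = 493−9² = 412
v_rel = (-10, 0),  |v_rel|² = 100;  v_rel·d = (-10)·(-22) + (0)·(-3) = 220
100·t² − 440·t + 412 = 0  ⇒  m = 220² − 100·412 = 7200
m = 7200 > 0,  v_rel·d = 220 > 0  ⇒  inside

inside=yes margin=7200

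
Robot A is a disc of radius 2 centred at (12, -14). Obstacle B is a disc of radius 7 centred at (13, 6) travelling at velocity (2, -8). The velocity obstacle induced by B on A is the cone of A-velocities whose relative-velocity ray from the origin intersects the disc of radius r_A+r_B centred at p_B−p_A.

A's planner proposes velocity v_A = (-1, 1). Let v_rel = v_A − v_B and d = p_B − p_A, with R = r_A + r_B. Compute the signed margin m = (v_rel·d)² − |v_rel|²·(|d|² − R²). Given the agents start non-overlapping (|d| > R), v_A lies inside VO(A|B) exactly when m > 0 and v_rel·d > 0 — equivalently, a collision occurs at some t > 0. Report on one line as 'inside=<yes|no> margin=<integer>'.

d = (1, 20),  |d|² = 401;  R = 2+7 = 9,  c = 401−9² = 320
v_rel = (-3, 9),  |v_rel|² = 90;  v_rel·d = (-3)·(1) + (9)·(20) = 177
90·t² − 354·t + 320 = 0  ⇒  m = 177² − 90·320 = 2529
m = 2529 > 0,  v_rel·d = 177 > 0  ⇒  inside

inside=yes margin=2529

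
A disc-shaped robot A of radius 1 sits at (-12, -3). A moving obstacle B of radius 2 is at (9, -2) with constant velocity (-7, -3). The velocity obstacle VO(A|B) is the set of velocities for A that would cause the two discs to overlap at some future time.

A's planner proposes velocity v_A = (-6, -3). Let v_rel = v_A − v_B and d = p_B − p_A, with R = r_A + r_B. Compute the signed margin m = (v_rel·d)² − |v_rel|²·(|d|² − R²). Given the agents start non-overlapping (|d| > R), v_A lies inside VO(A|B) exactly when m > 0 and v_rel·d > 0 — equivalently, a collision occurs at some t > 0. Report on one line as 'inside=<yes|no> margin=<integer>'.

d = (21, 1),  |d|² = 442;  R = 1+2 = 3,  c = 442−3² = 433
v_rel = (1, 0),  |v_rel|² = 1;  v_rel·d = (1)·(21) + (0)·(1) = 21
1·t² − 42·t + 433 = 0  ⇒  m = 21² − 1·433 = 8
m = 8 > 0,  v_rel·d = 21 > 0  ⇒  inside

inside=yes margin=8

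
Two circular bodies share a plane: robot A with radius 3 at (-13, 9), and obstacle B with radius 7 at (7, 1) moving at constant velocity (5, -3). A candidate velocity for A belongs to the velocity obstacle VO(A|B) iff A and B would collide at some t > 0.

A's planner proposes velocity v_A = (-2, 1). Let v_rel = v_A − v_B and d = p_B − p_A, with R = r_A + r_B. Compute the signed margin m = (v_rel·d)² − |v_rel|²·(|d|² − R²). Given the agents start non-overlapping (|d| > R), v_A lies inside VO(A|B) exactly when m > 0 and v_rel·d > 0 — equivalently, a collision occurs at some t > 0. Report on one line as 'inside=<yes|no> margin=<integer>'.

d = (20, -8),  |d|² = 464;  R = 3+7 = 10,  c = 464−10² = 364
v_rel = (-7, 4),  |v_rel|² = 65;  v_rel·d = (-7)·(20) + (4)·(-8) = -172
65·t² + 344·t + 364 = 0  ⇒  m = (-172)² − 65·364 = 5924
m = 5924 > 0,  v_rel·d = -172 < 0  ⇒  outside

inside=no margin=5924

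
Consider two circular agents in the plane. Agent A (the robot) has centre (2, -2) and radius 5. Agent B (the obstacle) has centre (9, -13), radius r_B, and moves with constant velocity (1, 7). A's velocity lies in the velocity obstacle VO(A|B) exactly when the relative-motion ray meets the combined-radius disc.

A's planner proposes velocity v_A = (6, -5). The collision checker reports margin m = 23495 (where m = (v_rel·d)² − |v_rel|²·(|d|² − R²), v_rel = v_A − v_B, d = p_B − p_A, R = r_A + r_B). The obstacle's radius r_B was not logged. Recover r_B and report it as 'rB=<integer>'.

m = 23495
d = (7, -11);  v_rel = (5, -12),  |v_rel|² = 169
v_rel×d = (5)·(-11) − (-12)·(7) = 29
since m = R²·169 − 29²:  R² = (841 + 23495) / 169 = 144
R = √144 = 12  ⇒  r_B = 12 − 5 = 7

rB=7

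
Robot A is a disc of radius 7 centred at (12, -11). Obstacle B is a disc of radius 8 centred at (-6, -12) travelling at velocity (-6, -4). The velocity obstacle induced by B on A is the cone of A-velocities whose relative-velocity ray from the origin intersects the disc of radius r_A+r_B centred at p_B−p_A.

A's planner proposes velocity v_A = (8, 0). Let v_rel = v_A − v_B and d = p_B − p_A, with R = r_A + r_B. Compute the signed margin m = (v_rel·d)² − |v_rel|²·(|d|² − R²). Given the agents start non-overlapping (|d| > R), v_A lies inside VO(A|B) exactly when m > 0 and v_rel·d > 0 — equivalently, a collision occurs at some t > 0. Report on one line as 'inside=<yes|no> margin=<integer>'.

d = (-18, -1),  |d|² = 325;  R = 7+8 = 15,  c = 325−15² = 100
v_rel = (14, 4),  |v_rel|² = 212;  v_rel·d = (14)·(-18) + (4)·(-1) = -256
212·t² + 512·t + 100 = 0  ⇒  m = (-256)² − 212·100 = 44336
m = 44336 > 0,  v_rel·d = -256 < 0  ⇒  outside

inside=no margin=44336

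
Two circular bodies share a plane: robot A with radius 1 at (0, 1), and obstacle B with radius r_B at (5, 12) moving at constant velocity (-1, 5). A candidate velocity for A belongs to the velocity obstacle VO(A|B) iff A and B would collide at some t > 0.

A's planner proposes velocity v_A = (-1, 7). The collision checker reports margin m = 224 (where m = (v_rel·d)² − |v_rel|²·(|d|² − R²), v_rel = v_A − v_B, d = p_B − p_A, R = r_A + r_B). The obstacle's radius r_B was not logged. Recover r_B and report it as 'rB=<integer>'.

m = 224
d = (5, 11);  v_rel = (0, 2),  |v_rel|² = 4
v_rel×d = (0)·(11) − (2)·(5) = -10
since m = R²·4 − (-10)²:  R² = (100 + 224) / 4 = 81
R = √81 = 9  ⇒  r_B = 9 − 1 = 8

rB=8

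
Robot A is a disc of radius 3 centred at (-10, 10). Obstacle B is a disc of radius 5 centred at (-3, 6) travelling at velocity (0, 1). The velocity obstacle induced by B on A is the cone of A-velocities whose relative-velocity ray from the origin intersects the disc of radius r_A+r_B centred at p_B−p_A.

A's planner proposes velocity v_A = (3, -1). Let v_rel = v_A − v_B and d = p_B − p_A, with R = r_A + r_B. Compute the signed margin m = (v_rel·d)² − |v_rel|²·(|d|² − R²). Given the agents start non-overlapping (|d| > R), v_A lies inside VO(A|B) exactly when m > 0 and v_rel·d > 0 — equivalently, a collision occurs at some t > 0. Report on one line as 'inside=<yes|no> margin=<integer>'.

d = (7, -4),  |d|² = 65;  R = 3+5 = 8,  c = 65−8² = 1
v_rel = (3, -2),  |v_rel|² = 13;  v_rel·d = (3)·(7) + (-2)·(-4) = 29
13·t² − 58·t + 1 = 0  ⇒  m = 29² − 13·1 = 828
m = 828 > 0,  v_rel·d = 29 > 0  ⇒  inside

inside=yes margin=828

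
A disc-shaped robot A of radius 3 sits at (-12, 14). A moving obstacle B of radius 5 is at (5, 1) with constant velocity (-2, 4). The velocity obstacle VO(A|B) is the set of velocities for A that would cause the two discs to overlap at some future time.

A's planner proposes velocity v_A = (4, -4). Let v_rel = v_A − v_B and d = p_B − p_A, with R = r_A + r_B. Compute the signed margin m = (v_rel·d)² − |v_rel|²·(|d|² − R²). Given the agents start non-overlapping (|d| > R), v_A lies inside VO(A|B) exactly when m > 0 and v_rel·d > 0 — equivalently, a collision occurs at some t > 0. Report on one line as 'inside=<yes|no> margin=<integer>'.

d = (17, -13),  |d|² = 458;  R = 3+5 = 8,  c = 458−8² = 394
v_rel = (6, -8),  |v_rel|² = 100;  v_rel·d = (6)·(17) + (-8)·(-13) = 206
100·t² − 412·t + 394 = 0  ⇒  m = 206² − 100·394 = 3036
m = 3036 > 0,  v_rel·d = 206 > 0  ⇒  inside

inside=yes margin=3036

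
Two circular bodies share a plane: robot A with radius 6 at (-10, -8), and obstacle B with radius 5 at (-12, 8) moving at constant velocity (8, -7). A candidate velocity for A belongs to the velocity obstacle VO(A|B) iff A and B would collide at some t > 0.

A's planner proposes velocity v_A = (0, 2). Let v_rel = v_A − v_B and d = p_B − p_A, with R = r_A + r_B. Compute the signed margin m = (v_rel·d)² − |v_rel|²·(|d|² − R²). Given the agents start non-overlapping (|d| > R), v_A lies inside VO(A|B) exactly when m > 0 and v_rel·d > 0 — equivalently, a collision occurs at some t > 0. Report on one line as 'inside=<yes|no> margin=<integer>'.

d = (-2, 16),  |d|² = 260;  R = 6+5 = 11,  c = 260−11² = 139
v_rel = (-8, 9),  |v_rel|² = 145;  v_rel·d = (-8)·(-2) + (9)·(16) = 160
145·t² − 320·t + 139 = 0  ⇒  m = 160² − 145·139 = 5445
m = 5445 > 0,  v_rel·d = 160 > 0  ⇒  inside

inside=yes margin=5445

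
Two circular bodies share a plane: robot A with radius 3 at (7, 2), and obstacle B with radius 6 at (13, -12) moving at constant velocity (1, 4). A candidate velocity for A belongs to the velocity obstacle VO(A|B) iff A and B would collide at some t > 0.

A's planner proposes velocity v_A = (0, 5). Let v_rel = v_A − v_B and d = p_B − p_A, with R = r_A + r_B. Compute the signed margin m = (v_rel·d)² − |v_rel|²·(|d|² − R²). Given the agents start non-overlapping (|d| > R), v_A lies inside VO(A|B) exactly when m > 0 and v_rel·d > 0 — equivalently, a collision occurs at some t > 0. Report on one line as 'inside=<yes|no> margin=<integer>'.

d = (6, -14),  |d|² = 232;  R = 3+6 = 9,  c = 232−9² = 151
v_rel = (-1, 1),  |v_rel|² = 2;  v_rel·d = (-1)·(6) + (1)·(-14) = -20
2·t² + 40·t + 151 = 0  ⇒  m = (-20)² − 2·151 = 98
m = 98 > 0,  v_rel·d = -20 < 0  ⇒  outside

inside=no margin=98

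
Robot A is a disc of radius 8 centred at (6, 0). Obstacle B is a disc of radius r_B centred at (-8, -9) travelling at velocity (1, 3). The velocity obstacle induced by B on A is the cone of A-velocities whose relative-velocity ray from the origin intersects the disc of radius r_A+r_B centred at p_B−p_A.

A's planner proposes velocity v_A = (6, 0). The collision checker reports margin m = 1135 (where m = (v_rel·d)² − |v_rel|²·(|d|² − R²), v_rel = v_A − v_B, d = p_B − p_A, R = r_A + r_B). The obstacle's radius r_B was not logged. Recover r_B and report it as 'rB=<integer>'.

m = 1135
d = (-14, -9);  v_rel = (5, -3),  |v_rel|² = 34
v_rel×d = (5)·(-9) − (-3)·(-14) = -87
since m = R²·34 − (-87)²:  R² = (7569 + 1135) / 34 = 256
R = √256 = 16  ⇒  r_B = 16 − 8 = 8

rB=8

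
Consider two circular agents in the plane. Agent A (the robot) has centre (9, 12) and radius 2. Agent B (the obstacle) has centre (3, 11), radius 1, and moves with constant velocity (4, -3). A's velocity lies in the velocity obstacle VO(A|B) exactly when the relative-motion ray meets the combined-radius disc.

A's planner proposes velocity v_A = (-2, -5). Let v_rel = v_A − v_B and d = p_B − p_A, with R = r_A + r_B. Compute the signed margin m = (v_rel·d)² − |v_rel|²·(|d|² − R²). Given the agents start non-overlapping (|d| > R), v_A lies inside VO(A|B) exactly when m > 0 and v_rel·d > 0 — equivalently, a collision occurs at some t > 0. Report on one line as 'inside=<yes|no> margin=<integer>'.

d = (-6, -1),  |d|² = 37;  R = 2+1 = 3,  c = 37−3² = 28
v_rel = (-6, -2),  |v_rel|² = 40;  v_rel·d = (-6)·(-6) + (-2)·(-1) = 38
40·t² − 76·t + 28 = 0  ⇒  m = 38² − 40·28 = 324
m = 324 > 0,  v_rel·d = 38 > 0  ⇒  inside

inside=yes margin=324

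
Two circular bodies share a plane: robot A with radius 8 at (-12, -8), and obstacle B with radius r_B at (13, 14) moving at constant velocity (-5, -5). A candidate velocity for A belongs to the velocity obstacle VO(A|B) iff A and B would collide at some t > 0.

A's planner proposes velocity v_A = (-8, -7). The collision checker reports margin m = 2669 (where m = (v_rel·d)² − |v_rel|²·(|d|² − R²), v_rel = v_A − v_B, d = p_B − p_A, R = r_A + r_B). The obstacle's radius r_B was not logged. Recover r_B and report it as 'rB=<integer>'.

m = 2669
d = (25, 22);  v_rel = (-3, -2),  |v_rel|² = 13
v_rel×d = (-3)·(22) − (-2)·(25) = -16
since m = R²·13 − (-16)²:  R² = (256 + 2669) / 13 = 225
R = √225 = 15  ⇒  r_B = 15 − 8 = 7

rB=7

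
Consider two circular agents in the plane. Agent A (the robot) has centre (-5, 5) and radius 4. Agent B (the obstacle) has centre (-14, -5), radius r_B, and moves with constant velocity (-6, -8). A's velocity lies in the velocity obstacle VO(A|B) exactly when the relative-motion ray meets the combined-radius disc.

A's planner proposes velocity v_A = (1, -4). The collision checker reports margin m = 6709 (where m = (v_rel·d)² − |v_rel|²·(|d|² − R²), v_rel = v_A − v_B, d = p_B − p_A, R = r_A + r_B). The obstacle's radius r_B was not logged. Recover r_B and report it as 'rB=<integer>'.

m = 6709
d = (-9, -10);  v_rel = (7, 4),  |v_rel|² = 65
v_rel×d = (7)·(-10) − (4)·(-9) = -34
since m = R²·65 − (-34)²:  R² = (1156 + 6709) / 65 = 121
R = √121 = 11  ⇒  r_B = 11 − 4 = 7

rB=7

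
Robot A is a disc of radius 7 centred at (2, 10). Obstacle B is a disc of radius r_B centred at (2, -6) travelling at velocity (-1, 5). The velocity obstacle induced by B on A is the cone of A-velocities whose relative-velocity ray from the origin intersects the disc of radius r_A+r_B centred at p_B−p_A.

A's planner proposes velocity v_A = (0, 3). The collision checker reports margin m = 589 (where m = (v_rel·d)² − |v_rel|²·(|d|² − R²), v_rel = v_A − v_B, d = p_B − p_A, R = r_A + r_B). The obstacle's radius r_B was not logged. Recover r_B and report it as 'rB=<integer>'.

m = 589
d = (0, -16);  v_rel = (1, -2),  |v_rel|² = 5
v_rel×d = (1)·(-16) − (-2)·(0) = -16
since m = R²·5 − (-16)²:  R² = (256 + 589) / 5 = 169
R = √169 = 13  ⇒  r_B = 13 − 7 = 6

rB=6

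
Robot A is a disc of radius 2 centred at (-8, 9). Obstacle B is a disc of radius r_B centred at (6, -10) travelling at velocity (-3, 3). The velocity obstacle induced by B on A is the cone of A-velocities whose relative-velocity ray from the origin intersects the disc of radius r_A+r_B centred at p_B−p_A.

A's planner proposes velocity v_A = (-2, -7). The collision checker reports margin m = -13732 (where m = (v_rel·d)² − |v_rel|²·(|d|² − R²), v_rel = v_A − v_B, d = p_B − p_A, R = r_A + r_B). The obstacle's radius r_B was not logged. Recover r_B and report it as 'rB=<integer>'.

m = -13732
d = (14, -19);  v_rel = (1, -10),  |v_rel|² = 101
v_rel×d = (1)·(-19) − (-10)·(14) = 121
since m = R²·101 − 121²:  R² = (14641 + -13732) / 101 = 9
R = √9 = 3  ⇒  r_B = 3 − 2 = 1

rB=1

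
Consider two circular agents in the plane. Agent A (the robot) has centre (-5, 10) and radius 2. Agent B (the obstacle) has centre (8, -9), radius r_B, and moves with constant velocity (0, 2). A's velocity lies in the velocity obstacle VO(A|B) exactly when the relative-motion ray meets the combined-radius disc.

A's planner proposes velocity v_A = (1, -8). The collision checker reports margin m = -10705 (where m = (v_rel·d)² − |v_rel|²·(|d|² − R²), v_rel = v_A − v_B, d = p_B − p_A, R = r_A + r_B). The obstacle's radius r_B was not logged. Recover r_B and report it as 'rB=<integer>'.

m = -10705
d = (13, -19);  v_rel = (1, -10),  |v_rel|² = 101
v_rel×d = (1)·(-19) − (-10)·(13) = 111
since m = R²·101 − 111²:  R² = (12321 + -10705) / 101 = 16
R = √16 = 4  ⇒  r_B = 4 − 2 = 2

rB=2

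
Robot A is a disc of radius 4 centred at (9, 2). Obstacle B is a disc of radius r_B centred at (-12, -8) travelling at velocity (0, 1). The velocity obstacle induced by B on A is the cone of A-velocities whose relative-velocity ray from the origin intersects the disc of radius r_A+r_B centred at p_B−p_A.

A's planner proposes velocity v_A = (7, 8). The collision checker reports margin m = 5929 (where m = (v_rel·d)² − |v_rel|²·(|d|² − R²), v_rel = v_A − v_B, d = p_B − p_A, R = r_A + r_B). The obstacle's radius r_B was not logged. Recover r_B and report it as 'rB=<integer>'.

m = 5929
d = (-21, -10);  v_rel = (7, 7),  |v_rel|² = 98
v_rel×d = (7)·(-10) − (7)·(-21) = 77
since m = R²·98 − 77²:  R² = (5929 + 5929) / 98 = 121
R = √121 = 11  ⇒  r_B = 11 − 4 = 7

rB=7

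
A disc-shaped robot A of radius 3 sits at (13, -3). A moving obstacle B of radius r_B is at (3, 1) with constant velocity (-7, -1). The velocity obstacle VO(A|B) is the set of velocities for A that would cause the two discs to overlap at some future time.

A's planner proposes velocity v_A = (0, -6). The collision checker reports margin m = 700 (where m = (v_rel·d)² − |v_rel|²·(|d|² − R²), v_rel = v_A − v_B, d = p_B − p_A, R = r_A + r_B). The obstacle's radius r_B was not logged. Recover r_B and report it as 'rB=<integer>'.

m = 700
d = (-10, 4);  v_rel = (7, -5),  |v_rel|² = 74
v_rel×d = (7)·(4) − (-5)·(-10) = -22
since m = R²·74 − (-22)²:  R² = (484 + 700) / 74 = 16
R = √16 = 4  ⇒  r_B = 4 − 3 = 1

rB=1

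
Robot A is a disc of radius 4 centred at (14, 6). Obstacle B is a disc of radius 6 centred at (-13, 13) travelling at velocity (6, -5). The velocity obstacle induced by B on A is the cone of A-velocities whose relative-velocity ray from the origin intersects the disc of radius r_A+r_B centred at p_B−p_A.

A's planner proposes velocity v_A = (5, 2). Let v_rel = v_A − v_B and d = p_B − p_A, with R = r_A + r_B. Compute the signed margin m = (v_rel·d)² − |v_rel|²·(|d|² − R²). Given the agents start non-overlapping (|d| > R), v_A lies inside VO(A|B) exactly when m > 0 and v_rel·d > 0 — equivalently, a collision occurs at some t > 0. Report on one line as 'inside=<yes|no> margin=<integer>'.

d = (-27, 7),  |d|² = 778;  R = 4+6 = 10,  c = 778−10² = 678
v_rel = (-1, 7),  |v_rel|² = 50;  v_rel·d = (-1)·(-27) + (7)·(7) = 76
50·t² − 152·t + 678 = 0  ⇒  m = 76² − 50·678 = -28124
m = -28124 < 0,  v_rel·d = 76 > 0  ⇒  outside

inside=no margin=-28124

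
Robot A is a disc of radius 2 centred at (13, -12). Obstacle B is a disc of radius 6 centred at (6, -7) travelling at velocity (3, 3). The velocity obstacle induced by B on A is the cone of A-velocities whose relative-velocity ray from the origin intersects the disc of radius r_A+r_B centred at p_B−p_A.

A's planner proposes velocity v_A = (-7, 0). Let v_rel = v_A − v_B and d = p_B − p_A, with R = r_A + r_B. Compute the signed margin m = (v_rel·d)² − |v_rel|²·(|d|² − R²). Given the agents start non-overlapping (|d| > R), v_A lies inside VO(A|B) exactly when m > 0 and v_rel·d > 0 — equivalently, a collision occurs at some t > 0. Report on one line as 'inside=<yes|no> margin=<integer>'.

d = (-7, 5),  |d|² = 74;  R = 2+6 = 8,  c = 74−8² = 10
v_rel = (-10, -3),  |v_rel|² = 109;  v_rel·d = (-10)·(-7) + (-3)·(5) = 55
109·t² − 110·t + 10 = 0  ⇒  m = 55² − 109·10 = 1935
m = 1935 > 0,  v_rel·d = 55 > 0  ⇒  inside

inside=yes margin=1935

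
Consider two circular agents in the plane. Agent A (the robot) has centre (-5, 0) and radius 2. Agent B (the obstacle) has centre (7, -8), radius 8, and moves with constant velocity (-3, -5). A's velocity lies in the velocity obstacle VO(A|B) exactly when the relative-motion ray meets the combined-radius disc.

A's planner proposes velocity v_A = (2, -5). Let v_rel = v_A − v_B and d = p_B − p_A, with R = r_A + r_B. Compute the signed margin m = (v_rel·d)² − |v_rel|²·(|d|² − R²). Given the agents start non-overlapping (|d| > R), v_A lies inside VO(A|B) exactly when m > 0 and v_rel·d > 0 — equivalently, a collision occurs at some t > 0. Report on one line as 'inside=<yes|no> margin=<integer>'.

d = (12, -8),  |d|² = 208;  R = 2+8 = 10,  c = 208−10² = 108
v_rel = (5, 0),  |v_rel|² = 25;  v_rel·d = (5)·(12) + (0)·(-8) = 60
25·t² − 120·t + 108 = 0  ⇒  m = 60² − 25·108 = 900
m = 900 > 0,  v_rel·d = 60 > 0  ⇒  inside

inside=yes margin=900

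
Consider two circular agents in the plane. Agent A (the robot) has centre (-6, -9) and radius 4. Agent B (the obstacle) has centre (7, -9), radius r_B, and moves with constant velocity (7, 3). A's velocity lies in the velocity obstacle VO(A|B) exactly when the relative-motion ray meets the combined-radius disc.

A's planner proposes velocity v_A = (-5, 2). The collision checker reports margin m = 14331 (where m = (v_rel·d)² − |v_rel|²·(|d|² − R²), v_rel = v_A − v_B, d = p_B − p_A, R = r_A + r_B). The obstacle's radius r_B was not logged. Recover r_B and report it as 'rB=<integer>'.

m = 14331
d = (13, 0);  v_rel = (-12, -1),  |v_rel|² = 145
v_rel×d = (-12)·(0) − (-1)·(13) = 13
since m = R²·145 − 13²:  R² = (169 + 14331) / 145 = 100
R = √100 = 10  ⇒  r_B = 10 − 4 = 6

rB=6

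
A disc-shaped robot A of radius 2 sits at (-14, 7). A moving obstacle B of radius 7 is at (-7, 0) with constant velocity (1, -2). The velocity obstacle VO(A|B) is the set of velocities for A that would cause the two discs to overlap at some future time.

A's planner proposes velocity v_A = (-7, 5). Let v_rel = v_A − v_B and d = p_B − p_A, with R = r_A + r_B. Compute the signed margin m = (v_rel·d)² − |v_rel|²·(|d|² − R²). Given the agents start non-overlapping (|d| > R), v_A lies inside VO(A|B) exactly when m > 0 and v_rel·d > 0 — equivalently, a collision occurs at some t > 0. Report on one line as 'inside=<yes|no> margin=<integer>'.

d = (7, -7),  |d|² = 98;  R = 2+7 = 9,  c = 98−9² = 17
v_rel = (-8, 7),  |v_rel|² = 113;  v_rel·d = (-8)·(7) + (7)·(-7) = -105
113·t² + 210·t + 17 = 0  ⇒  m = (-105)² − 113·17 = 9104
m = 9104 > 0,  v_rel·d = -105 < 0  ⇒  outside

inside=no margin=9104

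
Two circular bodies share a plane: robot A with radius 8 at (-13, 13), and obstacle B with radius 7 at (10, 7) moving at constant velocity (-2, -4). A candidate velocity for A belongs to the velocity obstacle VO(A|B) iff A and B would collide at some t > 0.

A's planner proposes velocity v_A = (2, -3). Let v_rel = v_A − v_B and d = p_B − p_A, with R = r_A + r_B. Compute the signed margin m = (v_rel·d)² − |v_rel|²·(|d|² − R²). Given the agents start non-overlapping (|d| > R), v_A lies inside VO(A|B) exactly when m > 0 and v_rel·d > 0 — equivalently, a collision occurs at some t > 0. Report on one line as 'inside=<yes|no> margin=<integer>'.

d = (23, -6),  |d|² = 565;  R = 8+7 = 15,  c = 565−15² = 340
v_rel = (4, 1),  |v_rel|² = 17;  v_rel·d = (4)·(23) + (1)·(-6) = 86
17·t² − 172·t + 340 = 0  ⇒  m = 86² − 17·340 = 1616
m = 1616 > 0,  v_rel·d = 86 > 0  ⇒  inside

inside=yes margin=1616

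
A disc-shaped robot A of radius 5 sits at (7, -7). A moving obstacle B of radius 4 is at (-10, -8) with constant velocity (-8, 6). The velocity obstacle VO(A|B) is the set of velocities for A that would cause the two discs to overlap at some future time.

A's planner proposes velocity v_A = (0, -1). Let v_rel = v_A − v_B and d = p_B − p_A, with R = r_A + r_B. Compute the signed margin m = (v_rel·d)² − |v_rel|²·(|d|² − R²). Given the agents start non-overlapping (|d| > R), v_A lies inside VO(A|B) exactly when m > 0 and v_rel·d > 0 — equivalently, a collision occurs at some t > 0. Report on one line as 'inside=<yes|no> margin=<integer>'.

d = (-17, -1),  |d|² = 290;  R = 5+4 = 9,  c = 290−9² = 209
v_rel = (8, -7),  |v_rel|² = 113;  v_rel·d = (8)·(-17) + (-7)·(-1) = -129
113·t² + 258·t + 209 = 0  ⇒  m = (-129)² − 113·209 = -6976
m = -6976 < 0,  v_rel·d = -129 < 0  ⇒  outside

inside=no margin=-6976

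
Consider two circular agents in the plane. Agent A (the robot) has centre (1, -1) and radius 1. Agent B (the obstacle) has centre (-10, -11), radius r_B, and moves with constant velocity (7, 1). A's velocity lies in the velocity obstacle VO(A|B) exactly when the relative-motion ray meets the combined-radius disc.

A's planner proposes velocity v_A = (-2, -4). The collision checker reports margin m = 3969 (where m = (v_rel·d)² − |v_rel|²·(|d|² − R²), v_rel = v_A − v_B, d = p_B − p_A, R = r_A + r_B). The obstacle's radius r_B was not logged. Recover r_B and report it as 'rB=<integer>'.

m = 3969
d = (-11, -10);  v_rel = (-9, -5),  |v_rel|² = 106
v_rel×d = (-9)·(-10) − (-5)·(-11) = 35
since m = R²·106 − 35²:  R² = (1225 + 3969) / 106 = 49
R = √49 = 7  ⇒  r_B = 7 − 1 = 6

rB=6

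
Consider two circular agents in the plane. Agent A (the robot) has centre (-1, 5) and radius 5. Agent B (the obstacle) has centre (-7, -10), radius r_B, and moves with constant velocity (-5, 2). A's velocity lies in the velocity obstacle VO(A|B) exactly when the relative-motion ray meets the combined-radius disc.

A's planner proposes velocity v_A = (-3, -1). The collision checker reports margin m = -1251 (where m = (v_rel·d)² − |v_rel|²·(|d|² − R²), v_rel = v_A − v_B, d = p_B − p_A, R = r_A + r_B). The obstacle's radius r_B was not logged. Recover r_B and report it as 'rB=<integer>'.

m = -1251
d = (-6, -15);  v_rel = (2, -3),  |v_rel|² = 13
v_rel×d = (2)·(-15) − (-3)·(-6) = -48
since m = R²·13 − (-48)²:  R² = (2304 + -1251) / 13 = 81
R = √81 = 9  ⇒  r_B = 9 − 5 = 4

rB=4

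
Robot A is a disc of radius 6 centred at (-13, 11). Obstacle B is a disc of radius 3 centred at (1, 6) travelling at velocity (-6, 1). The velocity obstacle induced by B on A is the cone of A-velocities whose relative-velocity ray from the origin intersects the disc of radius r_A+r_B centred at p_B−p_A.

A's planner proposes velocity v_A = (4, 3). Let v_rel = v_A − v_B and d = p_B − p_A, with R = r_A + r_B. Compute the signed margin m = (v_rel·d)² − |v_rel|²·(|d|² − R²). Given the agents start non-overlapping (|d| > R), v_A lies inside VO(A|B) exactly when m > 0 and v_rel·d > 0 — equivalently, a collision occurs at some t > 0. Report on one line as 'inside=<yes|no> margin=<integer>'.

d = (14, -5),  |d|² = 221;  R = 6+3 = 9,  c = 221−9² = 140
v_rel = (10, 2),  |v_rel|² = 104;  v_rel·d = (10)·(14) + (2)·(-5) = 130
104·t² − 260·t + 140 = 0  ⇒  m = 130² − 104·140 = 2340
m = 2340 > 0,  v_rel·d = 130 > 0  ⇒  inside

inside=yes margin=2340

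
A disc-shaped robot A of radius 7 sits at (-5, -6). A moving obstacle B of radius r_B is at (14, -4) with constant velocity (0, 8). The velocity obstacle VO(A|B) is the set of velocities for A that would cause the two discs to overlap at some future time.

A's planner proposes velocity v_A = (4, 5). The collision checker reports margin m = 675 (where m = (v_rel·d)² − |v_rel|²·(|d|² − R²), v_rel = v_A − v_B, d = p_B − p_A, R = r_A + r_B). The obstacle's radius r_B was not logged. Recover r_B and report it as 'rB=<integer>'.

m = 675
d = (19, 2);  v_rel = (4, -3),  |v_rel|² = 25
v_rel×d = (4)·(2) − (-3)·(19) = 65
since m = R²·25 − 65²:  R² = (4225 + 675) / 25 = 196
R = √196 = 14  ⇒  r_B = 14 − 7 = 7

rB=7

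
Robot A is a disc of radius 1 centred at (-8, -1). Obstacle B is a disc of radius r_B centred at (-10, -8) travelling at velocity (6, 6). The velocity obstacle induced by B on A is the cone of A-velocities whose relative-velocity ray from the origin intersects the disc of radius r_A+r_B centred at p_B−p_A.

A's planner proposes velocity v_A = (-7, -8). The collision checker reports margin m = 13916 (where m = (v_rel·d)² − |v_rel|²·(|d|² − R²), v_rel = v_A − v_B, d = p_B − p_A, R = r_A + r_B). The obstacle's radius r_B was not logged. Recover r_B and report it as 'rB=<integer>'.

m = 13916
d = (-2, -7);  v_rel = (-13, -14),  |v_rel|² = 365
v_rel×d = (-13)·(-7) − (-14)·(-2) = 63
since m = R²·365 − 63²:  R² = (3969 + 13916) / 365 = 49
R = √49 = 7  ⇒  r_B = 7 − 1 = 6

rB=6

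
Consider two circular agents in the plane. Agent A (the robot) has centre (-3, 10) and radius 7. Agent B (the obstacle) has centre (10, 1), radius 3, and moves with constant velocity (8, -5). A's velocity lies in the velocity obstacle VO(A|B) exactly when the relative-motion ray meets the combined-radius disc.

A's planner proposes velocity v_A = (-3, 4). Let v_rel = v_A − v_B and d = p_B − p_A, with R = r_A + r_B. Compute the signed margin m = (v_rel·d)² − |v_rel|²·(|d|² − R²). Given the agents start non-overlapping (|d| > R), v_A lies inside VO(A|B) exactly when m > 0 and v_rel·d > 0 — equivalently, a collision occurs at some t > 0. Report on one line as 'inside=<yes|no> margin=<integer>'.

d = (13, -9),  |d|² = 250;  R = 7+3 = 10,  c = 250−10² = 150
v_rel = (-11, 9),  |v_rel|² = 202;  v_rel·d = (-11)·(13) + (9)·(-9) = -224
202·t² + 448·t + 150 = 0  ⇒  m = (-224)² − 202·150 = 19876
m = 19876 > 0,  v_rel·d = -224 < 0  ⇒  outside

inside=no margin=19876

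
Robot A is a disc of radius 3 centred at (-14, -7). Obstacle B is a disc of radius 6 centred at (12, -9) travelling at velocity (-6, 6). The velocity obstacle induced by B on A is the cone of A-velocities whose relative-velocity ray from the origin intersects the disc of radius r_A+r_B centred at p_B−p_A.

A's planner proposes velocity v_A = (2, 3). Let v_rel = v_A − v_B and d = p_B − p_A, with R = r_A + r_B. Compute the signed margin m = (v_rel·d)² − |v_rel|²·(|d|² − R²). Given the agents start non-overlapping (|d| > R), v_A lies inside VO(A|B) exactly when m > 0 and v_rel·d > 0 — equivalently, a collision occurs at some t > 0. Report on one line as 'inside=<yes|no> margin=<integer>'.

d = (26, -2),  |d|² = 680;  R = 3+6 = 9,  c = 680−9² = 599
v_rel = (8, -3),  |v_rel|² = 73;  v_rel·d = (8)·(26) + (-3)·(-2) = 214
73·t² − 428·t + 599 = 0  ⇒  m = 214² − 73·599 = 2069
m = 2069 > 0,  v_rel·d = 214 > 0  ⇒  inside

inside=yes margin=2069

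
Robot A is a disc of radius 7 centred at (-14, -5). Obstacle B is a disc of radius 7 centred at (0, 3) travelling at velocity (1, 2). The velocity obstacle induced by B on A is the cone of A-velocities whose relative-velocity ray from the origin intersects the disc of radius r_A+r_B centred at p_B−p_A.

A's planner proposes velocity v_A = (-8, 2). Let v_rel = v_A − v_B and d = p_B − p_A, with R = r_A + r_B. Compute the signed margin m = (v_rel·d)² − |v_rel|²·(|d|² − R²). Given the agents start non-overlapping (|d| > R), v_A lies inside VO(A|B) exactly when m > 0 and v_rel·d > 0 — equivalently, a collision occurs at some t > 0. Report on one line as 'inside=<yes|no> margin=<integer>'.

d = (14, 8),  |d|² = 260;  R = 7+7 = 14,  c = 260−14² = 64
v_rel = (-9, 0),  |v_rel|² = 81;  v_rel·d = (-9)·(14) + (0)·(8) = -126
81·t² + 252·t + 64 = 0  ⇒  m = (-126)² − 81·64 = 10692
m = 10692 > 0,  v_rel·d = -126 < 0  ⇒  outside

inside=no margin=10692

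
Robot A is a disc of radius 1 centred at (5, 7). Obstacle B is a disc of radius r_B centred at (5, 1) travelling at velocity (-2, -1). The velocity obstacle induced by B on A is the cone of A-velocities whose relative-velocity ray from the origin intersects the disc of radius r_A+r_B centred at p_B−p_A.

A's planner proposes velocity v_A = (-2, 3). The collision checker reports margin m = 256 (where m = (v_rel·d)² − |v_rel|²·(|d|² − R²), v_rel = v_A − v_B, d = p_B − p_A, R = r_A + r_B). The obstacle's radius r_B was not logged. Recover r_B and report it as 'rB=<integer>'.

m = 256
d = (0, -6);  v_rel = (0, 4),  |v_rel|² = 16
v_rel×d = (0)·(-6) − (4)·(0) = 0
since m = R²·16 − 0²:  R² = (0 + 256) / 16 = 16
R = √16 = 4  ⇒  r_B = 4 − 1 = 3

rB=3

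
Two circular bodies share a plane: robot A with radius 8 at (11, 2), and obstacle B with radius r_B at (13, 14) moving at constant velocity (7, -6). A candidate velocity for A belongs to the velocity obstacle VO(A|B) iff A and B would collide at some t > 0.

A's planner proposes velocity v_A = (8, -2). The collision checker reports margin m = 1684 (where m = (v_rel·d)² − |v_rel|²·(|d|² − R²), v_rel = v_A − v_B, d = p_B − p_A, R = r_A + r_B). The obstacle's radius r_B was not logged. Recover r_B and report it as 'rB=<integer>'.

m = 1684
d = (2, 12);  v_rel = (1, 4),  |v_rel|² = 17
v_rel×d = (1)·(12) − (4)·(2) = 4
since m = R²·17 − 4²:  R² = (16 + 1684) / 17 = 100
R = √100 = 10  ⇒  r_B = 10 − 8 = 2

rB=2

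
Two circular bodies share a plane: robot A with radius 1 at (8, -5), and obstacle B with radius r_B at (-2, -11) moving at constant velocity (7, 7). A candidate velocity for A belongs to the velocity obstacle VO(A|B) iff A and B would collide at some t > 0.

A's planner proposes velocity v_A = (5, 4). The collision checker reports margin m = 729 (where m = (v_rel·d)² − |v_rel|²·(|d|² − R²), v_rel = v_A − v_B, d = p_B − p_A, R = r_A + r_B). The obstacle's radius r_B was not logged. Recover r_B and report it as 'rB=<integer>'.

m = 729
d = (-10, -6);  v_rel = (-2, -3),  |v_rel|² = 13
v_rel×d = (-2)·(-6) − (-3)·(-10) = -18
since m = R²·13 − (-18)²:  R² = (324 + 729) / 13 = 81
R = √81 = 9  ⇒  r_B = 9 − 1 = 8

rB=8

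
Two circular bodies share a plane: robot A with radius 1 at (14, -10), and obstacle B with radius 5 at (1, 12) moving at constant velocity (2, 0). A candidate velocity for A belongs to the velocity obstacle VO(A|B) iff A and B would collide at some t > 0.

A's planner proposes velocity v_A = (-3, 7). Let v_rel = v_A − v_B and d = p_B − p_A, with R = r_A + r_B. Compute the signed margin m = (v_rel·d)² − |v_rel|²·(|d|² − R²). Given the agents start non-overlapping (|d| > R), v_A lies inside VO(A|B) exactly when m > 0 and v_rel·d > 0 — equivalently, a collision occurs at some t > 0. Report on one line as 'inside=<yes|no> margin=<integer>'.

d = (-13, 22),  |d|² = 653;  R = 1+5 = 6,  c = 653−6² = 617
v_rel = (-5, 7),  |v_rel|² = 74;  v_rel·d = (-5)·(-13) + (7)·(22) = 219
74·t² − 438·t + 617 = 0  ⇒  m = 219² − 74·617 = 2303
m = 2303 > 0,  v_rel·d = 219 > 0  ⇒  inside

inside=yes margin=2303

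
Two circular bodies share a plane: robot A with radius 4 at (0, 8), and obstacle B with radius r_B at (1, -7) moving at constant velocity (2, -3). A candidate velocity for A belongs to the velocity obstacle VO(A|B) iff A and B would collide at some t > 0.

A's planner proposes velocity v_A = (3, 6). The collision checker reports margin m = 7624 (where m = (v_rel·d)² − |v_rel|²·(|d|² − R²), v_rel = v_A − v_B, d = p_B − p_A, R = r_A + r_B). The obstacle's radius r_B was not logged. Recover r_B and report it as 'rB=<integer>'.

m = 7624
d = (1, -15);  v_rel = (1, 9),  |v_rel|² = 82
v_rel×d = (1)·(-15) − (9)·(1) = -24
since m = R²·82 − (-24)²:  R² = (576 + 7624) / 82 = 100
R = √100 = 10  ⇒  r_B = 10 − 4 = 6

rB=6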